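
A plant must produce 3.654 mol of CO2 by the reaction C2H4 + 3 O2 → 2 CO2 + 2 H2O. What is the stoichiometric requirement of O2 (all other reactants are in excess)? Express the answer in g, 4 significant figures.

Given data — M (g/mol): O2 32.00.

n(CO2) = 3.654 mol
n(O2) = (3/2) × 3.654 = 5.481 mol
mass = 5.481 × 32.00 = 175.4 g

175.4 g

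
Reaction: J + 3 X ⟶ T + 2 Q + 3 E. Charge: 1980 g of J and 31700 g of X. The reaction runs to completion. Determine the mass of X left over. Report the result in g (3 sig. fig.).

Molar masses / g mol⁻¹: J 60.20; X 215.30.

n(J) = 1980 / 60.20 = 32.89 mol
n(X) = 31700 / 215.30 = 147.2 mol
n/ν for J = 32.89/1 = 32.89
n/ν for X = 147.2/3 = 49.07
Smallest n/ν is J → limiting reagent.
X consumed = (3/1) × 32.89 = 98.67 mol
X remaining = 147.2 − 98.67 = 48.53 mol
mass = 48.53 × 215.30 = 10450 g

10500 g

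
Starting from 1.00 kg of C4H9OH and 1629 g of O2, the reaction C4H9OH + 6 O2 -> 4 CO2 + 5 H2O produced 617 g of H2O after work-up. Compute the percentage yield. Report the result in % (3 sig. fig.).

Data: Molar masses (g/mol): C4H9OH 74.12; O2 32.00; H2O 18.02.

n(C4H9OH) = 1.000×1000 / 74.12 = 13.49 mol
n(O2) = 1629 / 32.00 = 50.91 mol
n/ν → C4H9OH: 13.49, O2: 8.485; O2 is limiting.
theoretical n(H2O) = (5/6) × 50.91 = 42.43 mol → 764.6 g
% yield = 617 / 764.6 × 100 = 80.70 %

80.7 %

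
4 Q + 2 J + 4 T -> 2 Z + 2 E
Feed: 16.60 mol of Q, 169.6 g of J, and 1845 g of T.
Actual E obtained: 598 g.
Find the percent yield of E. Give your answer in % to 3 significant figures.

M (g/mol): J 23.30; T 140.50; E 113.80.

80.0 %

n(Q) = 16.60 mol
n(J) = 169.6 / 23.30 = 7.279 mol
n(T) = 1845 / 140.50 = 13.13 mol
n/ν for Q = 16.60/4 = 4.150
n/ν for J = 7.279/2 = 3.640
n/ν for T = 13.13/4 = 3.283
Smallest n/ν is T → limiting reagent.
theoretical n(E) = (2/4) × 13.13 = 6.565 mol → 747.1 g
% yield = 598 / 747.1 × 100 = 80.04 %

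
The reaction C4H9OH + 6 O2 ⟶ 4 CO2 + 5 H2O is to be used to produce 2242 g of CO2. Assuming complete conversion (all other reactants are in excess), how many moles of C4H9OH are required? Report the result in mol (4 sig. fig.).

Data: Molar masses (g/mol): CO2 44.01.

12.74 mol

n(CO2) = 2242 / 44.01 = 50.94 mol
n(C4H9OH) = (1/4) × 50.94 = 12.74 mol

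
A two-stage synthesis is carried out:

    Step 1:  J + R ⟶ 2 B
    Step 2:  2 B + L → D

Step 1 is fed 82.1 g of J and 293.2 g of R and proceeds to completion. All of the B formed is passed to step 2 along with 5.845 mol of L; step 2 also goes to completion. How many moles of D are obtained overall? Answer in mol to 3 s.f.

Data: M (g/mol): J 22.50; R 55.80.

3.65 mol

Step 1:
n(J) = 82.10 / 22.50 = 3.649 mol
n(R) = 293.2 / 55.80 = 5.254 mol
n/ν for J = 3.649/1 = 3.649
n/ν for R = 5.254/1 = 5.254
Smallest n/ν is J → limiting reagent.
n(B) produced = (2/1) × 3.649 = 7.298 mol
Step 2:
n(B) available = 7.298 mol
n(L) = 5.845 mol
n/ν for B = 7.298/2 = 3.649
n/ν for L = 5.845/1 = 5.845
Smallest n/ν is B → limiting reagent.
n(D) = (1/2) × 7.298 = 3.649 mol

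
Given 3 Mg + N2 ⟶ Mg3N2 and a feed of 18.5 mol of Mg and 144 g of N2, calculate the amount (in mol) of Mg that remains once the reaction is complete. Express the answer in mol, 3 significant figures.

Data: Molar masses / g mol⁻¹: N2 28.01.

3.08 mol

n(Mg) = 18.50 mol
n(N2) = 144.0 / 28.01 = 5.141 mol
n/ν for Mg = 18.50/3 = 6.167
n/ν for N2 = 5.141/1 = 5.141
Smallest n/ν is N2 → limiting reagent.
Mg consumed = (3/1) × 5.141 = 15.42 mol
Mg remaining = 18.50 − 15.42 = 3.080 mol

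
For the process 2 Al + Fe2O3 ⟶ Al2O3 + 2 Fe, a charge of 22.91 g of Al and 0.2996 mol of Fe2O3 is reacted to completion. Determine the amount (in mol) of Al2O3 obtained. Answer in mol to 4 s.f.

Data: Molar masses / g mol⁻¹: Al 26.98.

0.2996 mol

n(Al) = 22.91 / 26.98 = 0.8491 mol
n(Fe2O3) = 0.2996 mol
n/ν → Al: 0.4246, Fe2O3: 0.2996; Fe2O3 is limiting.
n(Al2O3) = (1/1) × 0.2996 = 0.2996 mol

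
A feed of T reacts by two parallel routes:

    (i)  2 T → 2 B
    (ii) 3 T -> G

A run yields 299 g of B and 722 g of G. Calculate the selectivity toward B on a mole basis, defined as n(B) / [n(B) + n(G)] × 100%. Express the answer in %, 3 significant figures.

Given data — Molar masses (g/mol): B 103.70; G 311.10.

55.4 %

n(B) = 299 / 103.70 = 2.883 mol
n(G) = 722 / 311.10 = 2.321 mol
selectivity = 2.883/(2.883+2.321) × 100 = 55.40 %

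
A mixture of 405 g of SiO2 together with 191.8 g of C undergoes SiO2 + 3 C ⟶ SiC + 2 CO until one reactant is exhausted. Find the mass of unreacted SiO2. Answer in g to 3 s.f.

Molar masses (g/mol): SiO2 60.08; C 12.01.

n(SiO2) = 405.0 / 60.08 = 6.741 mol
n(C) = 191.8 / 12.01 = 15.97 mol
n/ν → SiO2: 6.741, C: 5.323; C is limiting.
SiO2 consumed = (1/3) × 15.97 = 5.323 mol
SiO2 remaining = 6.741 − 5.323 = 1.418 mol
mass = 1.418 × 60.08 = 85.19 g

85.2 g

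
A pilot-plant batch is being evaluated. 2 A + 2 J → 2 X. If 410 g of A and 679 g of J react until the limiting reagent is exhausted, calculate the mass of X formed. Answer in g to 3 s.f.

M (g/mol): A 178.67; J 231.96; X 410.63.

n(A) = 410.0 / 178.67 = 2.295 mol
n(J) = 679.0 / 231.96 = 2.927 mol
n/ν → A: 1.148, J: 1.464; A is limiting.
n(X) = (2/2) × 2.295 = 2.295 mol
mass = 2.295 × 410.63 = 942.4 g

942 g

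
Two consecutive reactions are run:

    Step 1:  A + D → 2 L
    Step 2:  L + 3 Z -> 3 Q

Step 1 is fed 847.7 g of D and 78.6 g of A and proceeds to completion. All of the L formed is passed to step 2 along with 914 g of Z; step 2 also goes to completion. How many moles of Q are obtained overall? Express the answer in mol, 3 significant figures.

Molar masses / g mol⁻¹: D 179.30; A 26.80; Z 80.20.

11.4 mol

Step 1:
n(D) = 847.7 / 179.30 = 4.728 mol
n(A) = 78.60 / 26.80 = 2.933 mol
n/ν for D = 4.728/1 = 4.728
n/ν for A = 2.933/1 = 2.933
Smallest n/ν is A → limiting reagent.
n(L) produced = (2/1) × 2.933 = 5.866 mol
Step 2:
n(L) available = 5.866 mol
n(Z) = 914.0 / 80.20 = 11.40 mol
n/ν for L = 5.866/1 = 5.866
n/ν for Z = 11.40/3 = 3.800
Smallest n/ν is Z → limiting reagent.
n(Q) = (3/3) × 11.40 = 11.40 mol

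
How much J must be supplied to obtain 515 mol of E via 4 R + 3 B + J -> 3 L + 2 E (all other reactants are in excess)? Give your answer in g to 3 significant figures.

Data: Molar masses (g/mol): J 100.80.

n(E) = 515.0 mol
n(J) = (1/2) × 515.0 = 257.5 mol
mass = 257.5 × 100.80 = 25960 g

26000 g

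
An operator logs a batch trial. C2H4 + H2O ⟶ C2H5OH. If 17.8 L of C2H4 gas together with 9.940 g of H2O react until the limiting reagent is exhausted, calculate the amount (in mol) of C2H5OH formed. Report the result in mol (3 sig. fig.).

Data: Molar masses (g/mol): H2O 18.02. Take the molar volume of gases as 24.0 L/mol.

n(C2H4) = 17.80 / 24.0 = 0.7417 mol
n(H2O) = 9.940 / 18.02 = 0.5516 mol
n/ν → C2H4: 0.7417, H2O: 0.5516; H2O is limiting.
n(C2H5OH) = (1/1) × 0.5516 = 0.5516 mol

0.552 mol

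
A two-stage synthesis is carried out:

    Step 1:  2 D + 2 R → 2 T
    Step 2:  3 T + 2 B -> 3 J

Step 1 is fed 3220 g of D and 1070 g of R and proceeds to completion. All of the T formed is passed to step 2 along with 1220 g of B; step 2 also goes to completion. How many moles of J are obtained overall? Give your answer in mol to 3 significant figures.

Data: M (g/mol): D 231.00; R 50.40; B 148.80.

Step 1:
n(D) = 3220 / 231.00 = 13.94 mol
n(R) = 1070 / 50.40 = 21.23 mol
n/ν → D: 6.970, R: 10.62; D is limiting.
n(T) produced = (2/2) × 13.94 = 13.94 mol
Step 2:
n(T) available = 13.94 mol
n(B) = 1220 / 148.80 = 8.199 mol
n/ν → T: 4.647, B: 4.100; B is limiting.
n(J) = (3/2) × 8.199 = 12.30 mol

12.3 mol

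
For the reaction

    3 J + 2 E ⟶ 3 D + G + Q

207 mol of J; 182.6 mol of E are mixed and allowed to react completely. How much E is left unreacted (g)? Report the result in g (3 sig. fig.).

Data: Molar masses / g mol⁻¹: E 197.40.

n(J) = 207.0 mol
n(E) = 182.6 mol
n/ν for J = 207.0/3 = 69.00
n/ν for E = 182.6/2 = 91.30
Smallest n/ν is J → limiting reagent.
E consumed = (2/3) × 207.0 = 138.0 mol
E remaining = 182.6 − 138.0 = 44.60 mol
mass = 44.60 × 197.40 = 8804 g

8800 g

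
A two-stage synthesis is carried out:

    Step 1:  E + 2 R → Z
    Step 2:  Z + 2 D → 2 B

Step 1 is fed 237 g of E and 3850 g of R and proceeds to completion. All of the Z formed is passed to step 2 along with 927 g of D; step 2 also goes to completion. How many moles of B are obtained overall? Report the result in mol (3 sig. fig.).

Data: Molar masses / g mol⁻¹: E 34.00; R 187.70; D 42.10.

13.9 mol

Step 1:
n(E) = 237.0 / 34.00 = 6.971 mol
n(R) = 3850 / 187.70 = 20.51 mol
n/ν → E: 6.971, R: 10.26; E is limiting.
n(Z) produced = (1/1) × 6.971 = 6.971 mol
Step 2:
n(Z) available = 6.971 mol
n(D) = 927.0 / 42.10 = 22.02 mol
n/ν → Z: 6.971, D: 11.01; Z is limiting.
n(B) = (2/1) × 6.971 = 13.94 mol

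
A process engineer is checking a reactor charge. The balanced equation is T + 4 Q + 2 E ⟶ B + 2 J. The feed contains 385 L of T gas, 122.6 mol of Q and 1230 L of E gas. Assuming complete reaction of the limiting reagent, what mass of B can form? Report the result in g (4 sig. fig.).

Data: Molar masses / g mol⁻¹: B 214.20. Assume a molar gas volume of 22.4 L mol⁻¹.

3682 g

n(T) = 385.0 / 22.4 = 17.19 mol
n(Q) = 122.6 mol
n(E) = 1230 / 22.4 = 54.91 mol
n/ν → T: 17.19, Q: 30.65, E: 27.46; T is limiting.
n(B) = (1/1) × 17.19 = 17.19 mol
mass = 17.19 × 214.20 = 3682 g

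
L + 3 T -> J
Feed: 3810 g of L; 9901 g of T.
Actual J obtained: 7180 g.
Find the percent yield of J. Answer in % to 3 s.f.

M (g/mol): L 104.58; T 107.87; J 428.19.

n(L) = 3810 / 104.58 = 36.43 mol
n(T) = 9901 / 107.87 = 91.79 mol
n/ν for L = 36.43/1 = 36.43
n/ν for T = 91.79/3 = 30.60
Smallest n/ν is T → limiting reagent.
theoretical n(J) = (1/3) × 91.79 = 30.60 mol → 13100 g
% yield = 7180 / 13100 × 100 = 54.81 %

54.8 %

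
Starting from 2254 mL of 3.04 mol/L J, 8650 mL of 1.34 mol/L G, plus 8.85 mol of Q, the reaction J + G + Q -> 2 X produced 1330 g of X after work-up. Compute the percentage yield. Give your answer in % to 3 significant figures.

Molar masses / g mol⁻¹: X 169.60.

57.2 %

n(J) = 3.04 × 2254/1000 = 6.852 mol
n(G) = 1.34 × 8650/1000 = 11.59 mol
n(Q) = 8.850 mol
n/ν for J = 6.852/1 = 6.852
n/ν for G = 11.59/1 = 11.59
n/ν for Q = 8.850/1 = 8.850
Smallest n/ν is J → limiting reagent.
theoretical n(X) = (2/1) × 6.852 = 13.70 mol → 2324 g
% yield = 1330 / 2324 × 100 = 57.23 %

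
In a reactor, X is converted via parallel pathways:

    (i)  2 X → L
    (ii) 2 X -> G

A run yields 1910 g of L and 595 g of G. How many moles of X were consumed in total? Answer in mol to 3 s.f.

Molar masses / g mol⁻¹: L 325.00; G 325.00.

15.4 mol

n(L) = 1910 / 325.00 = 5.877 mol
n(G) = 595 / 325.00 = 1.831 mol
n(X) via (i) = (2/1)×5.877 = 11.75 mol
n(X) via (ii) = (2/1)×1.831 = 3.662 mol
total n(X) = 11.75 + 3.662 = 15.41 mol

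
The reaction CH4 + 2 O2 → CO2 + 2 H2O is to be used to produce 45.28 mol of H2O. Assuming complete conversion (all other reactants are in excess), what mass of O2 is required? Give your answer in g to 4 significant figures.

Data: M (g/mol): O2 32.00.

1449 g

n(H2O) = 45.28 mol
n(O2) = (2/2) × 45.28 = 45.28 mol
mass = 45.28 × 32.00 = 1449 g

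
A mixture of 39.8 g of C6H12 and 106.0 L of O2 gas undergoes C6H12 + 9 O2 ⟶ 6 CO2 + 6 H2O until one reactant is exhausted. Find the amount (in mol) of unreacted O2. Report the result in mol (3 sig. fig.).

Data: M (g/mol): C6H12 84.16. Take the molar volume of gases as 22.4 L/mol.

n(C6H12) = 39.80 / 84.16 = 0.4729 mol
n(O2) = 106.0 / 22.4 = 4.732 mol
n/ν for C6H12 = 0.4729/1 = 0.4729
n/ν for O2 = 4.732/9 = 0.5258
Smallest n/ν is C6H12 → limiting reagent.
O2 consumed = (9/1) × 0.4729 = 4.256 mol
O2 remaining = 4.732 − 4.256 = 0.4760 mol

0.476 mol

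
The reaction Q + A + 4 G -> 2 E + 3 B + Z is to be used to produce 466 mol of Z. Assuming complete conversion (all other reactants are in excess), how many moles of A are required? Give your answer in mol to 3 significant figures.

n(Z) = 466.0 mol
n(A) = (1/1) × 466.0 = 466.0 mol

466 mol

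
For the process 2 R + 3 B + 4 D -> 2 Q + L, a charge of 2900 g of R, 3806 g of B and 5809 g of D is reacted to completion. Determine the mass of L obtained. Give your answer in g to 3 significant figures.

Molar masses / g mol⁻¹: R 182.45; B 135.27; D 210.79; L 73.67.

508 g

n(R) = 2900 / 182.45 = 15.89 mol
n(B) = 3806 / 135.27 = 28.14 mol
n(D) = 5809 / 210.79 = 27.56 mol
n/ν for R = 15.89/2 = 7.945
n/ν for B = 28.14/3 = 9.380
n/ν for D = 27.56/4 = 6.890
Smallest n/ν is D → limiting reagent.
n(L) = (1/4) × 27.56 = 6.890 mol
mass = 6.890 × 73.67 = 507.6 g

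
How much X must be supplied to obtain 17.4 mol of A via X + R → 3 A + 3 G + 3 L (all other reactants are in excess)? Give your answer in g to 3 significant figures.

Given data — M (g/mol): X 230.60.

1340 g

n(A) = 17.40 mol
n(X) = (1/3) × 17.40 = 5.800 mol
mass = 5.800 × 230.60 = 1337 g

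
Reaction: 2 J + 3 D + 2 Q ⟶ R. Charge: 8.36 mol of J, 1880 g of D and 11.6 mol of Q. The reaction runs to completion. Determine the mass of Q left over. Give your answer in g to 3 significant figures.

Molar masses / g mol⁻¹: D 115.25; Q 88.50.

287 g

n(J) = 8.360 mol
n(D) = 1880 / 115.25 = 16.31 mol
n(Q) = 11.60 mol
n/ν → J: 4.180, D: 5.437, Q: 5.800; J is limiting.
Q consumed = (2/2) × 8.360 = 8.360 mol
Q remaining = 11.60 − 8.360 = 3.240 mol
mass = 3.240 × 88.50 = 286.7 g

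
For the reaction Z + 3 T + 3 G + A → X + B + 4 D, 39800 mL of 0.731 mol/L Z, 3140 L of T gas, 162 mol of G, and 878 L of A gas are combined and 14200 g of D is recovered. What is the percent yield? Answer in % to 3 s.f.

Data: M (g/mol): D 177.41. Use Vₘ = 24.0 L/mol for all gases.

n(Z) = 0.731 × 39800/1000 = 29.09 mol
n(T) = 3140 / 24.0 = 130.8 mol
n(G) = 162.0 mol
n(A) = 878.0 / 24.0 = 36.58 mol
n/ν for Z = 29.09/1 = 29.09
n/ν for T = 130.8/3 = 43.60
n/ν for G = 162.0/3 = 54.00
n/ν for A = 36.58/1 = 36.58
Smallest n/ν is Z → limiting reagent.
theoretical n(D) = (4/1) × 29.09 = 116.4 mol → 20650 g
% yield = 14200 / 20650 × 100 = 68.77 %

68.8 %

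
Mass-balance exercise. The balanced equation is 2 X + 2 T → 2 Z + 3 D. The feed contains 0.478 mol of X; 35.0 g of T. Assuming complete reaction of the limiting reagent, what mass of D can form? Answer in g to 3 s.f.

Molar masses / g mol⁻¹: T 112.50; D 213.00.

99.4 g

n(X) = 0.4780 mol
n(T) = 35.00 / 112.50 = 0.3111 mol
n/ν for X = 0.4780/2 = 0.2390
n/ν for T = 0.3111/2 = 0.1556
Smallest n/ν is T → limiting reagent.
n(D) = (3/2) × 0.3111 = 0.4667 mol
mass = 0.4667 × 213.00 = 99.41 g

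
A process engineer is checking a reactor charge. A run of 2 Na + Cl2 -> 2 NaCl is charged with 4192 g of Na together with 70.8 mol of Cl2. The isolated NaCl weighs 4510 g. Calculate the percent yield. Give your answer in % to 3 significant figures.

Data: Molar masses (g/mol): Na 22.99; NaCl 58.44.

54.5 %

n(Na) = 4192 / 22.99 = 182.3 mol
n(Cl2) = 70.80 mol
n/ν → Na: 91.15, Cl2: 70.80; Cl2 is limiting.
theoretical n(NaCl) = (2/1) × 70.80 = 141.6 mol → 8275 g
% yield = 4510 / 8275 × 100 = 54.50 %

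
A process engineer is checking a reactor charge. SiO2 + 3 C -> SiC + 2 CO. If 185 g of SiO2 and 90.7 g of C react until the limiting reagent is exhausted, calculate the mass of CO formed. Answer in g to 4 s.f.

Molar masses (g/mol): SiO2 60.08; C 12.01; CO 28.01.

n(SiO2) = 185.0 / 60.08 = 3.079 mol
n(C) = 90.70 / 12.01 = 7.552 mol
n/ν for SiO2 = 3.079/1 = 3.079
n/ν for C = 7.552/3 = 2.517
Smallest n/ν is C → limiting reagent.
n(CO) = (2/3) × 7.552 = 5.035 mol
mass = 5.035 × 28.01 = 141.0 g

141.0 g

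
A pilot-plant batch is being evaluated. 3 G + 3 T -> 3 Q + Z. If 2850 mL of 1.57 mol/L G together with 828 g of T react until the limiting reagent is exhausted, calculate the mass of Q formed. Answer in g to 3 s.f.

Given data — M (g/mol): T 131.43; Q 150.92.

n(G) = 1.57 × 2850/1000 = 4.475 mol
n(T) = 828.0 / 131.43 = 6.300 mol
n/ν for G = 4.475/3 = 1.492
n/ν for T = 6.300/3 = 2.100
Smallest n/ν is G → limiting reagent.
n(Q) = (3/3) × 4.475 = 4.475 mol
mass = 4.475 × 150.92 = 675.4 g

675 g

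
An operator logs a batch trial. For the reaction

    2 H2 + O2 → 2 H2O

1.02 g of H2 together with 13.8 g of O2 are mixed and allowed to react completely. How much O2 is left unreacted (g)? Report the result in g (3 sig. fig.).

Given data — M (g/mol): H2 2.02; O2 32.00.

n(H2) = 1.020 / 2.02 = 0.5050 mol
n(O2) = 13.80 / 32.00 = 0.4313 mol
n/ν for H2 = 0.5050/2 = 0.2525
n/ν for O2 = 0.4313/1 = 0.4313
Smallest n/ν is H2 → limiting reagent.
O2 consumed = (1/2) × 0.5050 = 0.2525 mol
O2 remaining = 0.4313 − 0.2525 = 0.1788 mol
mass = 0.1788 × 32.00 = 5.722 g

5.72 g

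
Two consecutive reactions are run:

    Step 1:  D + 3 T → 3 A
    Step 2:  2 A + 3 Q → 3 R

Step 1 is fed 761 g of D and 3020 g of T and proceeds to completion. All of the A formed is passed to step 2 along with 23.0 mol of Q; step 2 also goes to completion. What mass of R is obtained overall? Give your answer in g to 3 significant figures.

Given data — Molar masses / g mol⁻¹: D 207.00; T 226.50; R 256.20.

4240 g

Step 1:
n(D) = 761.0 / 207.00 = 3.676 mol
n(T) = 3020 / 226.50 = 13.33 mol
n/ν for D = 3.676/1 = 3.676
n/ν for T = 13.33/3 = 4.443
Smallest n/ν is D → limiting reagent.
n(A) produced = (3/1) × 3.676 = 11.03 mol
Step 2:
n(A) available = 11.03 mol
n(Q) = 23.00 mol
n/ν for A = 11.03/2 = 5.515
n/ν for Q = 23.00/3 = 7.667
Smallest n/ν is A → limiting reagent.
n(R) = (3/2) × 11.03 = 16.55 mol
mass = 16.55 × 256.20 = 4240 g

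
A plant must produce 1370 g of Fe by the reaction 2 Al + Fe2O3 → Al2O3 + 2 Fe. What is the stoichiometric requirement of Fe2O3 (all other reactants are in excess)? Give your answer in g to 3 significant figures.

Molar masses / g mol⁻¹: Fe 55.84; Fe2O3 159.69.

1960 g

n(Fe) = 1370 / 55.84 = 24.53 mol
n(Fe2O3) = (1/2) × 24.53 = 12.27 mol
mass = 12.27 × 159.69 = 1959 g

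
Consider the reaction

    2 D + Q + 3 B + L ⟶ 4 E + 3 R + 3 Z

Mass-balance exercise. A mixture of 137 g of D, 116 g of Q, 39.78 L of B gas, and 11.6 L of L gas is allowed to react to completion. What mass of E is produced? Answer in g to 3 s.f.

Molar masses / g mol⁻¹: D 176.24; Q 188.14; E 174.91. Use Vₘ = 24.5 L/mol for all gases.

n(D) = 137.0 / 176.24 = 0.7773 mol
n(Q) = 116.0 / 188.14 = 0.6166 mol
n(B) = 39.78 / 24.5 = 1.624 mol
n(L) = 11.60 / 24.5 = 0.4735 mol
n/ν for D = 0.7773/2 = 0.3887
n/ν for Q = 0.6166/1 = 0.6166
n/ν for B = 1.624/3 = 0.5413
n/ν for L = 0.4735/1 = 0.4735
Smallest n/ν is D → limiting reagent.
n(E) = (4/2) × 0.7773 = 1.555 mol
mass = 1.555 × 174.91 = 272.0 g

272 g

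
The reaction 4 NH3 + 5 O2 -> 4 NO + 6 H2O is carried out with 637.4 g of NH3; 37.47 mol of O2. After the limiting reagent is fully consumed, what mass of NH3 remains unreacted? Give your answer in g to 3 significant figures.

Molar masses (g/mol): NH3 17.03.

n(NH3) = 637.4 / 17.03 = 37.43 mol
n(O2) = 37.47 mol
n/ν for NH3 = 37.43/4 = 9.358
n/ν for O2 = 37.47/5 = 7.494
Smallest n/ν is O2 → limiting reagent.
NH3 consumed = (4/5) × 37.47 = 29.98 mol
NH3 remaining = 37.43 − 29.98 = 7.450 mol
mass = 7.450 × 17.03 = 126.9 g

127 g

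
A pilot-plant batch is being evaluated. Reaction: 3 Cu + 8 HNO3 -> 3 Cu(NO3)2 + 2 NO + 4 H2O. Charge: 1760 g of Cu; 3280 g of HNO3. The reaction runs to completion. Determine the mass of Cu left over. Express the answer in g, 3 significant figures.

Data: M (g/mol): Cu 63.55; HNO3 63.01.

519 g

n(Cu) = 1760 / 63.55 = 27.69 mol
n(HNO3) = 3280 / 63.01 = 52.06 mol
n/ν for Cu = 27.69/3 = 9.230
n/ν for HNO3 = 52.06/8 = 6.508
Smallest n/ν is HNO3 → limiting reagent.
Cu consumed = (3/8) × 52.06 = 19.52 mol
Cu remaining = 27.69 − 19.52 = 8.170 mol
mass = 8.170 × 63.55 = 519.2 g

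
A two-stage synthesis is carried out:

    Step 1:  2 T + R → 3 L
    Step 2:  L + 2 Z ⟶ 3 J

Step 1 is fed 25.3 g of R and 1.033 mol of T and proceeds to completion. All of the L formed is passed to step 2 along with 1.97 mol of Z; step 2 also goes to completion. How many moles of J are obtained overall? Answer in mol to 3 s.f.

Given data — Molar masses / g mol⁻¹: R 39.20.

2.96 mol

Step 1:
n(R) = 25.30 / 39.20 = 0.6454 mol
n(T) = 1.033 mol
n/ν → R: 0.6454, T: 0.5165; T is limiting.
n(L) produced = (3/2) × 1.033 = 1.550 mol
Step 2:
n(L) available = 1.550 mol
n(Z) = 1.970 mol
n/ν → L: 1.550, Z: 0.9850; Z is limiting.
n(J) = (3/2) × 1.970 = 2.955 mol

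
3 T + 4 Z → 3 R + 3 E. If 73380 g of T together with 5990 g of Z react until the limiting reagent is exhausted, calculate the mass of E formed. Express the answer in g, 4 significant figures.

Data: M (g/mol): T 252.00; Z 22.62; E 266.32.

52890 g

n(T) = 73380 / 252.00 = 291.2 mol
n(Z) = 5990 / 22.62 = 264.8 mol
n/ν for T = 291.2/3 = 97.07
n/ν for Z = 264.8/4 = 66.20
Smallest n/ν is Z → limiting reagent.
n(E) = (3/4) × 264.8 = 198.6 mol
mass = 198.6 × 266.32 = 52890 g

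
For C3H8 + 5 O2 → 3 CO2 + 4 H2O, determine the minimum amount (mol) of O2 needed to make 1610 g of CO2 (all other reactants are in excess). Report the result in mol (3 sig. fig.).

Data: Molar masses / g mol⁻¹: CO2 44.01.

61.0 mol

n(CO2) = 1610 / 44.01 = 36.58 mol
n(O2) = (5/3) × 36.58 = 60.97 mol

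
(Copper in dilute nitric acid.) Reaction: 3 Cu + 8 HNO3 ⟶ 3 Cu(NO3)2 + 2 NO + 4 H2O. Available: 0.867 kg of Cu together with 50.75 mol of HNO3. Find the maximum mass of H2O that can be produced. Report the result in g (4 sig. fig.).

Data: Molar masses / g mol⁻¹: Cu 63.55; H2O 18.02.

327.8 g

n(Cu) = 0.8670×1000 / 63.55 = 13.64 mol
n(HNO3) = 50.75 mol
n/ν for Cu = 13.64/3 = 4.547
n/ν for HNO3 = 50.75/8 = 6.344
Smallest n/ν is Cu → limiting reagent.
n(H2O) = (4/3) × 13.64 = 18.19 mol
mass = 18.19 × 18.02 = 327.8 g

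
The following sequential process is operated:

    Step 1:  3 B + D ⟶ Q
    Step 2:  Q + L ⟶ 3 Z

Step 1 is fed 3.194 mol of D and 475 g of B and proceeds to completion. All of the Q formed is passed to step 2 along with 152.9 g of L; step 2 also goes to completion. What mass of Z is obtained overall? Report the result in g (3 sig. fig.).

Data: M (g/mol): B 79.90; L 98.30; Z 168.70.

787 g

Step 1:
n(D) = 3.194 mol
n(B) = 475.0 / 79.90 = 5.945 mol
n/ν for D = 3.194/1 = 3.194
n/ν for B = 5.945/3 = 1.982
Smallest n/ν is B → limiting reagent.
n(Q) produced = (1/3) × 5.945 = 1.982 mol
Step 2:
n(Q) available = 1.982 mol
n(L) = 152.9 / 98.30 = 1.555 mol
n/ν for Q = 1.982/1 = 1.982
n/ν for L = 1.555/1 = 1.555
Smallest n/ν is L → limiting reagent.
n(Z) = (3/1) × 1.555 = 4.665 mol
mass = 4.665 × 168.70 = 787.0 g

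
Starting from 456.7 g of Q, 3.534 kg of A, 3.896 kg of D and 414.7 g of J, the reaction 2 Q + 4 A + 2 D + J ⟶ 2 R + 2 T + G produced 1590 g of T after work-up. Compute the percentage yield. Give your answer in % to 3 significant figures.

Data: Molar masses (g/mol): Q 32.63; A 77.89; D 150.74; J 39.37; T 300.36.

37.8 %

n(Q) = 456.7 / 32.63 = 14.00 mol
n(A) = 3.534×1000 / 77.89 = 45.37 mol
n(D) = 3.896×1000 / 150.74 = 25.85 mol
n(J) = 414.7 / 39.37 = 10.53 mol
n/ν for Q = 14.00/2 = 7.000
n/ν for A = 45.37/4 = 11.34
n/ν for D = 25.85/2 = 12.93
n/ν for J = 10.53/1 = 10.53
Smallest n/ν is Q → limiting reagent.
theoretical n(T) = (2/2) × 14.00 = 14.00 mol → 4205 g
% yield = 1590 / 4205 × 100 = 37.81 %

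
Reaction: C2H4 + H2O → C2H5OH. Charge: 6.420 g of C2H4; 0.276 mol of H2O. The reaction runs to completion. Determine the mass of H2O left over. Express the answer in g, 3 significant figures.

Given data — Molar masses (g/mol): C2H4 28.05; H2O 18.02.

0.849 g

n(C2H4) = 6.420 / 28.05 = 0.2289 mol
n(H2O) = 0.2760 mol
n/ν for C2H4 = 0.2289/1 = 0.2289
n/ν for H2O = 0.2760/1 = 0.2760
Smallest n/ν is C2H4 → limiting reagent.
H2O consumed = (1/1) × 0.2289 = 0.2289 mol
H2O remaining = 0.2760 − 0.2289 = 0.04710 mol
mass = 0.04710 × 18.02 = 0.8487 g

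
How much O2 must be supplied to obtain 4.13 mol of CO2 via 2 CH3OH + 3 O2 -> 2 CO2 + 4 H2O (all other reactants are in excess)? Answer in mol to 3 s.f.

n(CO2) = 4.130 mol
n(O2) = (3/2) × 4.130 = 6.195 mol

6.20 mol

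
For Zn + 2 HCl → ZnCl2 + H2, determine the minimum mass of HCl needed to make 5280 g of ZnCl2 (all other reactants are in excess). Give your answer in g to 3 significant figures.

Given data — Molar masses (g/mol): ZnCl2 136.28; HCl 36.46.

n(ZnCl2) = 5280 / 136.28 = 38.74 mol
n(HCl) = (2/1) × 38.74 = 77.48 mol
mass = 77.48 × 36.46 = 2825 g

2830 g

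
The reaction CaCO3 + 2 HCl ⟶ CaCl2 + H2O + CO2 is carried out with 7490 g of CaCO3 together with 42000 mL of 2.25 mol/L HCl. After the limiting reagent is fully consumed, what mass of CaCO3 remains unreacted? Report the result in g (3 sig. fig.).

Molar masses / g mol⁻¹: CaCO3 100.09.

n(CaCO3) = 7490 / 100.09 = 74.83 mol
n(HCl) = 2.25 × 42000/1000 = 94.50 mol
n/ν → CaCO3: 74.83, HCl: 47.25; HCl is limiting.
CaCO3 consumed = (1/2) × 94.50 = 47.25 mol
CaCO3 remaining = 74.83 − 47.25 = 27.58 mol
mass = 27.58 × 100.09 = 2760 g

2760 g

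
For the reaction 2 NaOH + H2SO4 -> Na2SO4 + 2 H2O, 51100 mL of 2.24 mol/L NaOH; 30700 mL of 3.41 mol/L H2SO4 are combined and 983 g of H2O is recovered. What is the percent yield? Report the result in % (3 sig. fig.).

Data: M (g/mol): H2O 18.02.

n(NaOH) = 2.24 × 51100/1000 = 114.5 mol
n(H2SO4) = 3.41 × 30700/1000 = 104.7 mol
n/ν → NaOH: 57.25, H2SO4: 104.7; NaOH is limiting.
theoretical n(H2O) = (2/2) × 114.5 = 114.5 mol → 2063 g
% yield = 983 / 2063 × 100 = 47.65 %

47.7 %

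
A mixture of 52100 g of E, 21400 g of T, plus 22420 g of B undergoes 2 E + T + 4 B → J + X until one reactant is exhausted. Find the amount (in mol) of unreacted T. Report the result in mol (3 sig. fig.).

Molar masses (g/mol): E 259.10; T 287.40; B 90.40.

n(E) = 52100 / 259.10 = 201.1 mol
n(T) = 21400 / 287.40 = 74.46 mol
n(B) = 22420 / 90.40 = 248.0 mol
n/ν → E: 100.6, T: 74.46, B: 62.00; B is limiting.
T consumed = (1/4) × 248.0 = 62.00 mol
T remaining = 74.46 − 62.00 = 12.46 mol

12.5 mol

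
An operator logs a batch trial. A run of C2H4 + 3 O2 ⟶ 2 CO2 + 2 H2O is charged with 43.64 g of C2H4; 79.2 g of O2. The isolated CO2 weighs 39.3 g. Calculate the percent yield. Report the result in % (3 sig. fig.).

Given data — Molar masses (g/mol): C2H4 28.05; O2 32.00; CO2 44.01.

n(C2H4) = 43.64 / 28.05 = 1.556 mol
n(O2) = 79.20 / 32.00 = 2.475 mol
n/ν for C2H4 = 1.556/1 = 1.556
n/ν for O2 = 2.475/3 = 0.8250
Smallest n/ν is O2 → limiting reagent.
theoretical n(CO2) = (2/3) × 2.475 = 1.650 mol → 72.62 g
% yield = 39.3 / 72.62 × 100 = 54.12 %

54.1 %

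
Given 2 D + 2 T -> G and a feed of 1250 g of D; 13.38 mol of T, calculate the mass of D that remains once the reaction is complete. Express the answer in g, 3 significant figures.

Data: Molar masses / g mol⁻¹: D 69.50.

n(D) = 1250 / 69.50 = 17.99 mol
n(T) = 13.38 mol
n/ν for D = 17.99/2 = 8.995
n/ν for T = 13.38/2 = 6.690
Smallest n/ν is T → limiting reagent.
D consumed = (2/2) × 13.38 = 13.38 mol
D remaining = 17.99 − 13.38 = 4.610 mol
mass = 4.610 × 69.50 = 320.4 g

320 g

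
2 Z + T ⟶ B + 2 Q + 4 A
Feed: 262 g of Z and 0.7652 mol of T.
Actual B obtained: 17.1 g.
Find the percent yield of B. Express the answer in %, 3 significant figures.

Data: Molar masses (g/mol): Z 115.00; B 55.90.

n(Z) = 262.0 / 115.00 = 2.278 mol
n(T) = 0.7652 mol
n/ν for Z = 2.278/2 = 1.139
n/ν for T = 0.7652/1 = 0.7652
Smallest n/ν is T → limiting reagent.
theoretical n(B) = (1/1) × 0.7652 = 0.7652 mol → 42.77 g
% yield = 17.1 / 42.77 × 100 = 39.98 %

40.0 %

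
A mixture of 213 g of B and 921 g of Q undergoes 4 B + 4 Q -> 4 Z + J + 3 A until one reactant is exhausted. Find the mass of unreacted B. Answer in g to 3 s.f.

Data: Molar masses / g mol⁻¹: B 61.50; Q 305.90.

27.8 g

n(B) = 213.0 / 61.50 = 3.463 mol
n(Q) = 921.0 / 305.90 = 3.011 mol
n/ν for B = 3.463/4 = 0.8658
n/ν for Q = 3.011/4 = 0.7528
Smallest n/ν is Q → limiting reagent.
B consumed = (4/4) × 3.011 = 3.011 mol
B remaining = 3.463 − 3.011 = 0.4520 mol
mass = 0.4520 × 61.50 = 27.80 g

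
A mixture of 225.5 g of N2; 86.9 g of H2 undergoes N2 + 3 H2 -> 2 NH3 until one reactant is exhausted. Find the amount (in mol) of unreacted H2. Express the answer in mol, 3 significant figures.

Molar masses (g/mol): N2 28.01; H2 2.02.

18.9 mol

n(N2) = 225.5 / 28.01 = 8.051 mol
n(H2) = 86.90 / 2.02 = 43.02 mol
n/ν for N2 = 8.051/1 = 8.051
n/ν for H2 = 43.02/3 = 14.34
Smallest n/ν is N2 → limiting reagent.
H2 consumed = (3/1) × 8.051 = 24.15 mol
H2 remaining = 43.02 − 24.15 = 18.87 mol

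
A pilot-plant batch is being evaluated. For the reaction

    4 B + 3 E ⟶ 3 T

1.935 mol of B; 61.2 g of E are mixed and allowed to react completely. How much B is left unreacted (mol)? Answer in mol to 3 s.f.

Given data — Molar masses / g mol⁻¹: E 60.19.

n(B) = 1.935 mol
n(E) = 61.20 / 60.19 = 1.017 mol
n/ν → B: 0.4838, E: 0.3390; E is limiting.
B consumed = (4/3) × 1.017 = 1.356 mol
B remaining = 1.935 − 1.356 = 0.5790 mol

0.579 mol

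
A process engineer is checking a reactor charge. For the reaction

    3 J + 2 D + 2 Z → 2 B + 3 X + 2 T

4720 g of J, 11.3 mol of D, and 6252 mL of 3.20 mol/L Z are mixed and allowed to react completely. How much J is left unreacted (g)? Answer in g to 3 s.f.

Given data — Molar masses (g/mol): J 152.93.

2130 g

n(J) = 4720 / 152.93 = 30.86 mol
n(D) = 11.30 mol
n(Z) = 3.20 × 6252/1000 = 20.01 mol
n/ν for J = 30.86/3 = 10.29
n/ν for D = 11.30/2 = 5.650
n/ν for Z = 20.01/2 = 10.01
Smallest n/ν is D → limiting reagent.
J consumed = (3/2) × 11.30 = 16.95 mol
J remaining = 30.86 − 16.95 = 13.91 mol
mass = 13.91 × 152.93 = 2127 g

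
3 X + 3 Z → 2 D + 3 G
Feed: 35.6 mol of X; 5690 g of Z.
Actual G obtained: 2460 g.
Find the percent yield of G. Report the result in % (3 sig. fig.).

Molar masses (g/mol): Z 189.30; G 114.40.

n(X) = 35.60 mol
n(Z) = 5690 / 189.30 = 30.06 mol
n/ν → X: 11.87, Z: 10.02; Z is limiting.
theoretical n(G) = (3/3) × 30.06 = 30.06 mol → 3439 g
% yield = 2460 / 3439 × 100 = 71.53 %

71.5 %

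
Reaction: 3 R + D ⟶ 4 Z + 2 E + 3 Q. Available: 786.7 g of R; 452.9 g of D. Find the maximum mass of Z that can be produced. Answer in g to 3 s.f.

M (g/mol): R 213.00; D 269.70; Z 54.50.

n(R) = 786.7 / 213.00 = 3.693 mol
n(D) = 452.9 / 269.70 = 1.679 mol
n/ν → R: 1.231, D: 1.679; R is limiting.
n(Z) = (4/3) × 3.693 = 4.924 mol
mass = 4.924 × 54.50 = 268.4 g

268 g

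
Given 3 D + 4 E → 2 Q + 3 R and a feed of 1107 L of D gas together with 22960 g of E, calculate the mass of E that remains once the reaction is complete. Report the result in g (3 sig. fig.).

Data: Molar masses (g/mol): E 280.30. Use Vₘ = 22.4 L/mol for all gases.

4490 g

n(D) = 1107 / 22.4 = 49.42 mol
n(E) = 22960 / 280.30 = 81.91 mol
n/ν → D: 16.47, E: 20.48; D is limiting.
E consumed = (4/3) × 49.42 = 65.89 mol
E remaining = 81.91 − 65.89 = 16.02 mol
mass = 16.02 × 280.30 = 4490 g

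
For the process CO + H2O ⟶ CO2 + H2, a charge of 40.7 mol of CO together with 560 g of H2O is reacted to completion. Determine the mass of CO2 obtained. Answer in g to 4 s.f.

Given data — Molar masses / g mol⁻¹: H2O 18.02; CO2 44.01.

1368 g

n(CO) = 40.70 mol
n(H2O) = 560.0 / 18.02 = 31.08 mol
n/ν for CO = 40.70/1 = 40.70
n/ν for H2O = 31.08/1 = 31.08
Smallest n/ν is H2O → limiting reagent.
n(CO2) = (1/1) × 31.08 = 31.08 mol
mass = 31.08 × 44.01 = 1368 g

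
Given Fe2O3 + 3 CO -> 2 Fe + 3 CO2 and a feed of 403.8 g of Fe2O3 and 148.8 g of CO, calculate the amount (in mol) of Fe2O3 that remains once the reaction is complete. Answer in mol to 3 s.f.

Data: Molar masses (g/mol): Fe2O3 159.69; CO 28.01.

n(Fe2O3) = 403.8 / 159.69 = 2.529 mol
n(CO) = 148.8 / 28.01 = 5.312 mol
n/ν → Fe2O3: 2.529, CO: 1.771; CO is limiting.
Fe2O3 consumed = (1/3) × 5.312 = 1.771 mol
Fe2O3 remaining = 2.529 − 1.771 = 0.7580 mol

0.758 mol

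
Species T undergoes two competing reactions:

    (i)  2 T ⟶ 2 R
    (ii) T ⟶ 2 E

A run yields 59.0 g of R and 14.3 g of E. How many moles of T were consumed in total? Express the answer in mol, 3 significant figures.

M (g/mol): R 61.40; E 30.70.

1.19 mol

n(R) = 59.0 / 61.40 = 0.9609 mol
n(E) = 14.3 / 30.70 = 0.4658 mol
n(T) via (i) = (2/2)×0.9609 = 0.9609 mol
n(T) via (ii) = (1/2)×0.4658 = 0.2329 mol
total n(T) = 0.9609 + 0.2329 = 1.194 mol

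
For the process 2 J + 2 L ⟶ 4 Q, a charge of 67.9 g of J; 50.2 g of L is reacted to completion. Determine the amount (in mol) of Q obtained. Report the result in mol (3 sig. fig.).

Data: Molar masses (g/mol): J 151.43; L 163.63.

0.614 mol

n(J) = 67.90 / 151.43 = 0.4484 mol
n(L) = 50.20 / 163.63 = 0.3068 mol
n/ν → J: 0.2242, L: 0.1534; L is limiting.
n(Q) = (4/2) × 0.3068 = 0.6136 mol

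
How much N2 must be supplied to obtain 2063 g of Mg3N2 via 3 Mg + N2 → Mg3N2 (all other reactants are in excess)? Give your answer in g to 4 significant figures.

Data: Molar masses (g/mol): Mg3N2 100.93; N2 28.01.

572.5 g

n(Mg3N2) = 2063 / 100.93 = 20.44 mol
n(N2) = (1/1) × 20.44 = 20.44 mol
mass = 20.44 × 28.01 = 572.5 g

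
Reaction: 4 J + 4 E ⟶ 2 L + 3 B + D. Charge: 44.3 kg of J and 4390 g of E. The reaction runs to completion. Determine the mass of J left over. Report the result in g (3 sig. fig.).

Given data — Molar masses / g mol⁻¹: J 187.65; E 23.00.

8480 g

n(J) = 44.30×1000 / 187.65 = 236.1 mol
n(E) = 4390 / 23.00 = 190.9 mol
n/ν for J = 236.1/4 = 59.03
n/ν for E = 190.9/4 = 47.73
Smallest n/ν is E → limiting reagent.
J consumed = (4/4) × 190.9 = 190.9 mol
J remaining = 236.1 − 190.9 = 45.20 mol
mass = 45.20 × 187.65 = 8482 g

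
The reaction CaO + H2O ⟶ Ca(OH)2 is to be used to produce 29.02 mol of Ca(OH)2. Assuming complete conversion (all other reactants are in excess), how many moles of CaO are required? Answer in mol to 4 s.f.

29.02 mol

n(Ca(OH)2) = 29.02 mol
n(CaO) = (1/1) × 29.02 = 29.02 mol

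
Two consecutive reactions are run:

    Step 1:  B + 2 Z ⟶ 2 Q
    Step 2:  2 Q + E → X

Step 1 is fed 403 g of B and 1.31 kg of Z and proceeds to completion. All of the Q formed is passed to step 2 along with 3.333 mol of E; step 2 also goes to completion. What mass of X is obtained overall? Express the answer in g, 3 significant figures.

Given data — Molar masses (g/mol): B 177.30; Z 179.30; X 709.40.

Step 1:
n(B) = 403.0 / 177.30 = 2.273 mol
n(Z) = 1.310×1000 / 179.30 = 7.306 mol
n/ν → B: 2.273, Z: 3.653; B is limiting.
n(Q) produced = (2/1) × 2.273 = 4.546 mol
Step 2:
n(Q) available = 4.546 mol
n(E) = 3.333 mol
n/ν → Q: 2.273, E: 3.333; Q is limiting.
n(X) = (1/2) × 4.546 = 2.273 mol
mass = 2.273 × 709.40 = 1612 g

1610 g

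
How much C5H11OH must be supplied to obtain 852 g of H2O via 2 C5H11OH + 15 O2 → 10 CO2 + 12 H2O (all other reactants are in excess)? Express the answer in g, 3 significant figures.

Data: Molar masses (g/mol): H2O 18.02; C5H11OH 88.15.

695 g

n(H2O) = 852 / 18.02 = 47.28 mol
n(C5H11OH) = (2/12) × 47.28 = 7.880 mol
mass = 7.880 × 88.15 = 694.6 g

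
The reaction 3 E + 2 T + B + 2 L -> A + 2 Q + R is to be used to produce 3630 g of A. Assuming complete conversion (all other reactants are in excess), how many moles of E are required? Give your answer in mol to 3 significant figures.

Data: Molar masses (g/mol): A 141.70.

n(A) = 3630 / 141.70 = 25.62 mol
n(E) = (3/1) × 25.62 = 76.86 mol

76.9 mol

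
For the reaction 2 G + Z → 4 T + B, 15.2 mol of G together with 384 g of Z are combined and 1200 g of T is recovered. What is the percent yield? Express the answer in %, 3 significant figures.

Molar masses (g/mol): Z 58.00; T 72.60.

62.4 %

n(G) = 15.20 mol
n(Z) = 384.0 / 58.00 = 6.621 mol
n/ν → G: 7.600, Z: 6.621; Z is limiting.
theoretical n(T) = (4/1) × 6.621 = 26.48 mol → 1922 g
% yield = 1200 / 1922 × 100 = 62.43 %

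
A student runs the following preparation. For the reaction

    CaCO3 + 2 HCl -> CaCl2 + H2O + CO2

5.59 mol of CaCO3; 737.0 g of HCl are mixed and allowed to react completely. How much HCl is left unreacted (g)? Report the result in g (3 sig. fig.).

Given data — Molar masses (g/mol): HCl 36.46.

329 g

n(CaCO3) = 5.590 mol
n(HCl) = 737.0 / 36.46 = 20.21 mol
n/ν → CaCO3: 5.590, HCl: 10.11; CaCO3 is limiting.
HCl consumed = (2/1) × 5.590 = 11.18 mol
HCl remaining = 20.21 − 11.18 = 9.030 mol
mass = 9.030 × 36.46 = 329.2 g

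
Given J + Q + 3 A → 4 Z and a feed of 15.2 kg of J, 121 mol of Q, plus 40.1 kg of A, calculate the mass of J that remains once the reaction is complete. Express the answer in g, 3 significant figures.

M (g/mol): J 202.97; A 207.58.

2130 g

n(J) = 15.20×1000 / 202.97 = 74.89 mol
n(Q) = 121.0 mol
n(A) = 40.10×1000 / 207.58 = 193.2 mol
n/ν → J: 74.89, Q: 121.0, A: 64.40; A is limiting.
J consumed = (1/3) × 193.2 = 64.40 mol
J remaining = 74.89 − 64.40 = 10.49 mol
mass = 10.49 × 202.97 = 2129 g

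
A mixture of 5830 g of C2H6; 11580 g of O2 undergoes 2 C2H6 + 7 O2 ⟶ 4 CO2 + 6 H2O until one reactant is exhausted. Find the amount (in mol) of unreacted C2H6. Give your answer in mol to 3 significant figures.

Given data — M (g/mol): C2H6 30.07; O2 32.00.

n(C2H6) = 5830 / 30.07 = 193.9 mol
n(O2) = 11580 / 32.00 = 361.9 mol
n/ν → C2H6: 96.95, O2: 51.70; O2 is limiting.
C2H6 consumed = (2/7) × 361.9 = 103.4 mol
C2H6 remaining = 193.9 − 103.4 = 90.50 mol

90.5 mol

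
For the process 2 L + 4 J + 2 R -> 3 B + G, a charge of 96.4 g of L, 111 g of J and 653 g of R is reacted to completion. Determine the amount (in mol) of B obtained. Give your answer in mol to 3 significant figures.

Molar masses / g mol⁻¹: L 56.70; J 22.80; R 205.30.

2.55 mol

n(L) = 96.40 / 56.70 = 1.700 mol
n(J) = 111.0 / 22.80 = 4.868 mol
n(R) = 653.0 / 205.30 = 3.181 mol
n/ν for L = 1.700/2 = 0.8500
n/ν for J = 4.868/4 = 1.217
n/ν for R = 3.181/2 = 1.591
Smallest n/ν is L → limiting reagent.
n(B) = (3/2) × 1.700 = 2.550 mol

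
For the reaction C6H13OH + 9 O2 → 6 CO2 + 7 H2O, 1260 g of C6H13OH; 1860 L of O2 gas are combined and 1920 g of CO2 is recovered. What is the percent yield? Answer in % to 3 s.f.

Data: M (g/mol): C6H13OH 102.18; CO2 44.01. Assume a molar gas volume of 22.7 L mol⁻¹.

n(C6H13OH) = 1260 / 102.18 = 12.33 mol
n(O2) = 1860 / 22.7 = 81.94 mol
n/ν → C6H13OH: 12.33, O2: 9.104; O2 is limiting.
theoretical n(CO2) = (6/9) × 81.94 = 54.63 mol → 2404 g
% yield = 1920 / 2404 × 100 = 79.87 %

79.9 %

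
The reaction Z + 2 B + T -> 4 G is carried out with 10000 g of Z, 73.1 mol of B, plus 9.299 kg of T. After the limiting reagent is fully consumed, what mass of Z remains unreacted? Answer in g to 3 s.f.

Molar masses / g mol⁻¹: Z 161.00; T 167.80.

4120 g

n(Z) = 10000 / 161.00 = 62.11 mol
n(B) = 73.10 mol
n(T) = 9.299×1000 / 167.80 = 55.42 mol
n/ν for Z = 62.11/1 = 62.11
n/ν for B = 73.10/2 = 36.55
n/ν for T = 55.42/1 = 55.42
Smallest n/ν is B → limiting reagent.
Z consumed = (1/2) × 73.10 = 36.55 mol
Z remaining = 62.11 − 36.55 = 25.56 mol
mass = 25.56 × 161.00 = 4115 g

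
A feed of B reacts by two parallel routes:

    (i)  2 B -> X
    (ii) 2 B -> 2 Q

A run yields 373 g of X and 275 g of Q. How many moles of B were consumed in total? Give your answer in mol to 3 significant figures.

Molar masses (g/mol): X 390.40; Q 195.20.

3.32 mol

n(X) = 373 / 390.40 = 0.9554 mol
n(Q) = 275 / 195.20 = 1.409 mol
n(B) via (i) = (2/1)×0.9554 = 1.911 mol
n(B) via (ii) = (2/2)×1.409 = 1.409 mol
total n(B) = 1.911 + 1.409 = 3.320 mol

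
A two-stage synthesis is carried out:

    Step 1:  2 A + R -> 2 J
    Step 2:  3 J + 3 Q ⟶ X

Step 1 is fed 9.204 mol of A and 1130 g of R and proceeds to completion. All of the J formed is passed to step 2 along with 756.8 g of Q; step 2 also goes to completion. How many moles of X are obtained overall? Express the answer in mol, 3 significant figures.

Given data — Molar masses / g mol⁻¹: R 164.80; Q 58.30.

3.07 mol

Step 1:
n(A) = 9.204 mol
n(R) = 1130 / 164.80 = 6.857 mol
n/ν for A = 9.204/2 = 4.602
n/ν for R = 6.857/1 = 6.857
Smallest n/ν is A → limiting reagent.
n(J) produced = (2/2) × 9.204 = 9.204 mol
Step 2:
n(J) available = 9.204 mol
n(Q) = 756.8 / 58.30 = 12.98 mol
n/ν for J = 9.204/3 = 3.068
n/ν for Q = 12.98/3 = 4.327
Smallest n/ν is J → limiting reagent.
n(X) = (1/3) × 9.204 = 3.068 mol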